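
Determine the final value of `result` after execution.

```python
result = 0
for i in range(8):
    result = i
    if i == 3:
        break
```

Let's trace through this code step by step.

Initialize: result = 0
Entering loop: for i in range(8):

After execution: result = 3
3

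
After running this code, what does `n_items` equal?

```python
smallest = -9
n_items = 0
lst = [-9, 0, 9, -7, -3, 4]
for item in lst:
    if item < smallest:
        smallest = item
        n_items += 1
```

Let's trace through this code step by step.

Initialize: smallest = -9
Initialize: n_items = 0
Initialize: lst = [-9, 0, 9, -7, -3, 4]
Entering loop: for item in lst:

After execution: n_items = 0
0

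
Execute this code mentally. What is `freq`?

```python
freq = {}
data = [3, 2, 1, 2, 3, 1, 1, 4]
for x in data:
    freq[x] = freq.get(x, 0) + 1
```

Let's trace through this code step by step.

Initialize: freq = {}
Initialize: data = [3, 2, 1, 2, 3, 1, 1, 4]
Entering loop: for x in data:

After execution: freq = {3: 2, 2: 2, 1: 3, 4: 1}
{3: 2, 2: 2, 1: 3, 4: 1}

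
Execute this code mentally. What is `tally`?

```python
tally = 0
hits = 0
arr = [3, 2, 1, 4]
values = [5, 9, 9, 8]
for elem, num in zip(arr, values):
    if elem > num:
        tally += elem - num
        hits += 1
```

Let's trace through this code step by step.

Initialize: tally = 0
Initialize: hits = 0
Initialize: arr = [3, 2, 1, 4]
Initialize: values = [5, 9, 9, 8]
Entering loop: for elem, num in zip(arr, values):

After execution: tally = 0
0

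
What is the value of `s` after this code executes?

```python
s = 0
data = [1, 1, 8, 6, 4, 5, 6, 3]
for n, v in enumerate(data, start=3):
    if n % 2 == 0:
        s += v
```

Let's trace through this code step by step.

Initialize: s = 0
Initialize: data = [1, 1, 8, 6, 4, 5, 6, 3]
Entering loop: for n, v in enumerate(data, start=3):

After execution: s = 15
15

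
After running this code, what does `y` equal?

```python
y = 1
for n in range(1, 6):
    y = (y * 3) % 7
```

Let's trace through this code step by step.

Initialize: y = 1
Entering loop: for n in range(1, 6):

After execution: y = 5
5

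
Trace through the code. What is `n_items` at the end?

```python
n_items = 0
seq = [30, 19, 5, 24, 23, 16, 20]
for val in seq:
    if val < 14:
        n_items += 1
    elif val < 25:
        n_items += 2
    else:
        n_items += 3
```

Let's trace through this code step by step.

Initialize: n_items = 0
Initialize: seq = [30, 19, 5, 24, 23, 16, 20]
Entering loop: for val in seq:

After execution: n_items = 14
14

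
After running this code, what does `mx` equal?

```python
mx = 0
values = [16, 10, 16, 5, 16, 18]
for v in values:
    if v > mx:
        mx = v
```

Let's trace through this code step by step.

Initialize: mx = 0
Initialize: values = [16, 10, 16, 5, 16, 18]
Entering loop: for v in values:

After execution: mx = 18
18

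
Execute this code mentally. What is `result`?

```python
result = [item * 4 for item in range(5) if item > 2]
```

Let's trace through this code step by step.

Initialize: result = [item * 4 for item in range(5) if item > 2]

After execution: result = [12, 16]
[12, 16]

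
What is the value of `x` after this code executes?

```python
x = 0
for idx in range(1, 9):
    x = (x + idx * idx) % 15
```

Let's trace through this code step by step.

Initialize: x = 0
Entering loop: for idx in range(1, 9):

After execution: x = 9
9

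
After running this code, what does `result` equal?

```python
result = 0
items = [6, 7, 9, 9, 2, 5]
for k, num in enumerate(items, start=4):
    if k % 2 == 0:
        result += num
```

Let's trace through this code step by step.

Initialize: result = 0
Initialize: items = [6, 7, 9, 9, 2, 5]
Entering loop: for k, num in enumerate(items, start=4):

After execution: result = 17
17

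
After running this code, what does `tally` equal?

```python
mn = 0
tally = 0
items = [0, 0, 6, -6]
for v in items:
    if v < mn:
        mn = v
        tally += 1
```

Let's trace through this code step by step.

Initialize: mn = 0
Initialize: tally = 0
Initialize: items = [0, 0, 6, -6]
Entering loop: for v in items:

After execution: tally = 1
1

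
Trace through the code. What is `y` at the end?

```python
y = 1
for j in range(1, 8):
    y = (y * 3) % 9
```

Let's trace through this code step by step.

Initialize: y = 1
Entering loop: for j in range(1, 8):

After execution: y = 0
0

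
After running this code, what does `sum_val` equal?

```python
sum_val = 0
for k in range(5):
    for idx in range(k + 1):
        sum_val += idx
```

Let's trace through this code step by step.

Initialize: sum_val = 0
Entering loop: for k in range(5):

After execution: sum_val = 20
20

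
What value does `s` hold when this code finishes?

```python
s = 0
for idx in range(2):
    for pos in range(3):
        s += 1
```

Let's trace through this code step by step.

Initialize: s = 0
Entering loop: for idx in range(2):

After execution: s = 6
6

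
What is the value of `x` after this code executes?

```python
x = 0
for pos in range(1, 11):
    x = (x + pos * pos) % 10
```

Let's trace through this code step by step.

Initialize: x = 0
Entering loop: for pos in range(1, 11):

After execution: x = 5
5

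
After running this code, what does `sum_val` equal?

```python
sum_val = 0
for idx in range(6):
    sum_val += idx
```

Let's trace through this code step by step.

Initialize: sum_val = 0
Entering loop: for idx in range(6):

After execution: sum_val = 15
15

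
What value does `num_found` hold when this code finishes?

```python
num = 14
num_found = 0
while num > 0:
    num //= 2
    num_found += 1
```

Let's trace through this code step by step.

Initialize: num = 14
Initialize: num_found = 0
Entering loop: while num > 0:

After execution: num_found = 4
4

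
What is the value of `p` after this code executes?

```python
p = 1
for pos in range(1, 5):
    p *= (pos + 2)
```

Let's trace through this code step by step.

Initialize: p = 1
Entering loop: for pos in range(1, 5):

After execution: p = 360
360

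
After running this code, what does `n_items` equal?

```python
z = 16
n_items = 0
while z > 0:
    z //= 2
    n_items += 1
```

Let's trace through this code step by step.

Initialize: z = 16
Initialize: n_items = 0
Entering loop: while z > 0:

After execution: n_items = 5
5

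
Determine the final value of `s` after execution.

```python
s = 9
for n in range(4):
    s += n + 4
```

Let's trace through this code step by step.

Initialize: s = 9
Entering loop: for n in range(4):

After execution: s = 31
31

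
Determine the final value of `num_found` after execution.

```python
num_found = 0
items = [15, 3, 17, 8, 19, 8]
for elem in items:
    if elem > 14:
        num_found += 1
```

Let's trace through this code step by step.

Initialize: num_found = 0
Initialize: items = [15, 3, 17, 8, 19, 8]
Entering loop: for elem in items:

After execution: num_found = 3
3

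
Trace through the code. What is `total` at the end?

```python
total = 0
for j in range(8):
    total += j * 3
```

Let's trace through this code step by step.

Initialize: total = 0
Entering loop: for j in range(8):

After execution: total = 84
84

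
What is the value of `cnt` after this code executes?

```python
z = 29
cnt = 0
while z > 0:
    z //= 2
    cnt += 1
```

Let's trace through this code step by step.

Initialize: z = 29
Initialize: cnt = 0
Entering loop: while z > 0:

After execution: cnt = 5
5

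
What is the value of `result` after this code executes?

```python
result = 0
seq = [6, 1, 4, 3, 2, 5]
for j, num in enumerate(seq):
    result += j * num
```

Let's trace through this code step by step.

Initialize: result = 0
Initialize: seq = [6, 1, 4, 3, 2, 5]
Entering loop: for j, num in enumerate(seq):

After execution: result = 51
51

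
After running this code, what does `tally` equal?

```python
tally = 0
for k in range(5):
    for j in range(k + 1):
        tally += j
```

Let's trace through this code step by step.

Initialize: tally = 0
Entering loop: for k in range(5):

After execution: tally = 20
20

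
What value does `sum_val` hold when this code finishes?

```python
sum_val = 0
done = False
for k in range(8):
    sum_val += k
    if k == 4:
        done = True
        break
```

Let's trace through this code step by step.

Initialize: sum_val = 0
Initialize: done = False
Entering loop: for k in range(8):

After execution: sum_val = 10
10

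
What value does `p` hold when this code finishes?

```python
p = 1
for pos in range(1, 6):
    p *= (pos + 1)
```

Let's trace through this code step by step.

Initialize: p = 1
Entering loop: for pos in range(1, 6):

After execution: p = 720
720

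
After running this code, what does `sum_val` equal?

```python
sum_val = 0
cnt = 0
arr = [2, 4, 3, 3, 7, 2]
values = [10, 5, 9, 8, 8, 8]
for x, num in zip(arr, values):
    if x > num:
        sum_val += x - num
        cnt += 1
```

Let's trace through this code step by step.

Initialize: sum_val = 0
Initialize: cnt = 0
Initialize: arr = [2, 4, 3, 3, 7, 2]
Initialize: values = [10, 5, 9, 8, 8, 8]
Entering loop: for x, num in zip(arr, values):

After execution: sum_val = 0
0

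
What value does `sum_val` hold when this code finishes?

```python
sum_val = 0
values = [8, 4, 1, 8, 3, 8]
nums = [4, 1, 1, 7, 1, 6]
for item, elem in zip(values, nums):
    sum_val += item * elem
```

Let's trace through this code step by step.

Initialize: sum_val = 0
Initialize: values = [8, 4, 1, 8, 3, 8]
Initialize: nums = [4, 1, 1, 7, 1, 6]
Entering loop: for item, elem in zip(values, nums):

After execution: sum_val = 144
144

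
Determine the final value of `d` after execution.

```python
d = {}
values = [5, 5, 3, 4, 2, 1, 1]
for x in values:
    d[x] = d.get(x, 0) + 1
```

Let's trace through this code step by step.

Initialize: d = {}
Initialize: values = [5, 5, 3, 4, 2, 1, 1]
Entering loop: for x in values:

After execution: d = {5: 2, 3: 1, 4: 1, 2: 1, 1: 2}
{5: 2, 3: 1, 4: 1, 2: 1, 1: 2}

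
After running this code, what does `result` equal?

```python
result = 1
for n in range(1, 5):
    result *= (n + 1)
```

Let's trace through this code step by step.

Initialize: result = 1
Entering loop: for n in range(1, 5):

After execution: result = 120
120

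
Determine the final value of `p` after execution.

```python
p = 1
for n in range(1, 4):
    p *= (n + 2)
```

Let's trace through this code step by step.

Initialize: p = 1
Entering loop: for n in range(1, 4):

After execution: p = 60
60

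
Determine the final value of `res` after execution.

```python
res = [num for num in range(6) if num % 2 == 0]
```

Let's trace through this code step by step.

Initialize: res = [num for num in range(6) if num % 2 == 0]

After execution: res = [0, 2, 4]
[0, 2, 4]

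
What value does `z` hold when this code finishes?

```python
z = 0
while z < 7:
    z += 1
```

Let's trace through this code step by step.

Initialize: z = 0
Entering loop: while z < 7:

After execution: z = 7
7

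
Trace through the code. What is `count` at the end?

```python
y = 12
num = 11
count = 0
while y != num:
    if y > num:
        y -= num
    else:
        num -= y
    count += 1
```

Let's trace through this code step by step.

Initialize: y = 12
Initialize: num = 11
Initialize: count = 0
Entering loop: while y != num:

After execution: count = 11
11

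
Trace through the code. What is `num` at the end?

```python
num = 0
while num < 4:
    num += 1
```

Let's trace through this code step by step.

Initialize: num = 0
Entering loop: while num < 4:

After execution: num = 4
4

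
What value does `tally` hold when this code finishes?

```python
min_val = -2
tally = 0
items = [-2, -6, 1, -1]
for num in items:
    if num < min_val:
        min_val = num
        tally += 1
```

Let's trace through this code step by step.

Initialize: min_val = -2
Initialize: tally = 0
Initialize: items = [-2, -6, 1, -1]
Entering loop: for num in items:

After execution: tally = 1
1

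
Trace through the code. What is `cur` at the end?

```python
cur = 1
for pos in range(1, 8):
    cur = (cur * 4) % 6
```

Let's trace through this code step by step.

Initialize: cur = 1
Entering loop: for pos in range(1, 8):

After execution: cur = 4
4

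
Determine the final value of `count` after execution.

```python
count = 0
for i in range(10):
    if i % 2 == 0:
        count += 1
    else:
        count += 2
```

Let's trace through this code step by step.

Initialize: count = 0
Entering loop: for i in range(10):

After execution: count = 15
15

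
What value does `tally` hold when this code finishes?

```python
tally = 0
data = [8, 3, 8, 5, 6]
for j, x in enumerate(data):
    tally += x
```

Let's trace through this code step by step.

Initialize: tally = 0
Initialize: data = [8, 3, 8, 5, 6]
Entering loop: for j, x in enumerate(data):

After execution: tally = 30
30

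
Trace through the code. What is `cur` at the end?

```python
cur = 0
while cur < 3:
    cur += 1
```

Let's trace through this code step by step.

Initialize: cur = 0
Entering loop: while cur < 3:

After execution: cur = 3
3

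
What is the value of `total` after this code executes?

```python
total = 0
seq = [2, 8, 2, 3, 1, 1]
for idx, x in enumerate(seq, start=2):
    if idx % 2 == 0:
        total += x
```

Let's trace through this code step by step.

Initialize: total = 0
Initialize: seq = [2, 8, 2, 3, 1, 1]
Entering loop: for idx, x in enumerate(seq, start=2):

After execution: total = 5
5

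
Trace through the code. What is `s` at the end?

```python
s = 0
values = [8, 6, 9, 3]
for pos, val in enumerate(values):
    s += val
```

Let's trace through this code step by step.

Initialize: s = 0
Initialize: values = [8, 6, 9, 3]
Entering loop: for pos, val in enumerate(values):

After execution: s = 26
26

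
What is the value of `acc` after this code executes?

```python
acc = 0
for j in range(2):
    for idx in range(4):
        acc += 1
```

Let's trace through this code step by step.

Initialize: acc = 0
Entering loop: for j in range(2):

After execution: acc = 8
8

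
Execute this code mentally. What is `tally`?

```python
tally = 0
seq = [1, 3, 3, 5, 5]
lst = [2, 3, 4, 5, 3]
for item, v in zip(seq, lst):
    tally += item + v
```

Let's trace through this code step by step.

Initialize: tally = 0
Initialize: seq = [1, 3, 3, 5, 5]
Initialize: lst = [2, 3, 4, 5, 3]
Entering loop: for item, v in zip(seq, lst):

After execution: tally = 34
34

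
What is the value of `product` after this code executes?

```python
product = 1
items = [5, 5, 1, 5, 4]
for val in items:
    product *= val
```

Let's trace through this code step by step.

Initialize: product = 1
Initialize: items = [5, 5, 1, 5, 4]
Entering loop: for val in items:

After execution: product = 500
500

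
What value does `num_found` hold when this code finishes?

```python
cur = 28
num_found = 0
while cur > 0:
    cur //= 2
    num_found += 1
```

Let's trace through this code step by step.

Initialize: cur = 28
Initialize: num_found = 0
Entering loop: while cur > 0:

After execution: num_found = 5
5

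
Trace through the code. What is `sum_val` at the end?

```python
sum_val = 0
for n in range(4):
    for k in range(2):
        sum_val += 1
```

Let's trace through this code step by step.

Initialize: sum_val = 0
Entering loop: for n in range(4):

After execution: sum_val = 8
8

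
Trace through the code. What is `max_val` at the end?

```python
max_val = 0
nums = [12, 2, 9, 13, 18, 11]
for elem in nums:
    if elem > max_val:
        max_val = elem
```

Let's trace through this code step by step.

Initialize: max_val = 0
Initialize: nums = [12, 2, 9, 13, 18, 11]
Entering loop: for elem in nums:

After execution: max_val = 18
18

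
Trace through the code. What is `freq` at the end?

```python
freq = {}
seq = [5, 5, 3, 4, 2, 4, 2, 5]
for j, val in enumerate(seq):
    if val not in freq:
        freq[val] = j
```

Let's trace through this code step by step.

Initialize: freq = {}
Initialize: seq = [5, 5, 3, 4, 2, 4, 2, 5]
Entering loop: for j, val in enumerate(seq):

After execution: freq = {5: 0, 3: 2, 4: 3, 2: 4}
{5: 0, 3: 2, 4: 3, 2: 4}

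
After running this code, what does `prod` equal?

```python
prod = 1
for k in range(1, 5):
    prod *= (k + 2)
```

Let's trace through this code step by step.

Initialize: prod = 1
Entering loop: for k in range(1, 5):

After execution: prod = 360
360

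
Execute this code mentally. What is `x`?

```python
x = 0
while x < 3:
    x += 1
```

Let's trace through this code step by step.

Initialize: x = 0
Entering loop: while x < 3:

After execution: x = 3
3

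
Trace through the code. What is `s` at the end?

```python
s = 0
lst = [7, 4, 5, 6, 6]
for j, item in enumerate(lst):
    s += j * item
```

Let's trace through this code step by step.

Initialize: s = 0
Initialize: lst = [7, 4, 5, 6, 6]
Entering loop: for j, item in enumerate(lst):

After execution: s = 56
56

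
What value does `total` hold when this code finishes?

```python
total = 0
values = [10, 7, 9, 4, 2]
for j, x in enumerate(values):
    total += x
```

Let's trace through this code step by step.

Initialize: total = 0
Initialize: values = [10, 7, 9, 4, 2]
Entering loop: for j, x in enumerate(values):

After execution: total = 32
32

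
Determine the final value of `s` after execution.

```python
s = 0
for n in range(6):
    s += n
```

Let's trace through this code step by step.

Initialize: s = 0
Entering loop: for n in range(6):

After execution: s = 15
15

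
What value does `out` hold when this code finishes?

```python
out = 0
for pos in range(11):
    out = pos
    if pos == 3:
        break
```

Let's trace through this code step by step.

Initialize: out = 0
Entering loop: for pos in range(11):

After execution: out = 3
3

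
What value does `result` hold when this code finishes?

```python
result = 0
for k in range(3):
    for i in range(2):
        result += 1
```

Let's trace through this code step by step.

Initialize: result = 0
Entering loop: for k in range(3):

After execution: result = 6
6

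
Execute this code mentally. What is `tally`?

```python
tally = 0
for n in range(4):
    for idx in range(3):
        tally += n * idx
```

Let's trace through this code step by step.

Initialize: tally = 0
Entering loop: for n in range(4):

After execution: tally = 18
18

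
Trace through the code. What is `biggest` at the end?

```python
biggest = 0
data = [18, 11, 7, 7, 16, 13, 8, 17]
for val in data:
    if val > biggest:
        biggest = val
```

Let's trace through this code step by step.

Initialize: biggest = 0
Initialize: data = [18, 11, 7, 7, 16, 13, 8, 17]
Entering loop: for val in data:

After execution: biggest = 18
18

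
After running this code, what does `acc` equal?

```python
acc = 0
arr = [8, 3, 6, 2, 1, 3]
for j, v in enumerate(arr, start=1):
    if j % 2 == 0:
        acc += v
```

Let's trace through this code step by step.

Initialize: acc = 0
Initialize: arr = [8, 3, 6, 2, 1, 3]
Entering loop: for j, v in enumerate(arr, start=1):

After execution: acc = 8
8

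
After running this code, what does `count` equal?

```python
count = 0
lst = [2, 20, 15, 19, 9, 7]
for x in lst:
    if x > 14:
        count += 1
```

Let's trace through this code step by step.

Initialize: count = 0
Initialize: lst = [2, 20, 15, 19, 9, 7]
Entering loop: for x in lst:

After execution: count = 3
3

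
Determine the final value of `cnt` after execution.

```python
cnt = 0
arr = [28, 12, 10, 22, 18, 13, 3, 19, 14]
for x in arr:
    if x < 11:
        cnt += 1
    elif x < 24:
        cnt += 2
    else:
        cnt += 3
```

Let's trace through this code step by step.

Initialize: cnt = 0
Initialize: arr = [28, 12, 10, 22, 18, 13, 3, 19, 14]
Entering loop: for x in arr:

After execution: cnt = 17
17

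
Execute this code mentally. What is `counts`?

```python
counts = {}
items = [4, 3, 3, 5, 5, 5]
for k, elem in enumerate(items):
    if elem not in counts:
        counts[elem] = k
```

Let's trace through this code step by step.

Initialize: counts = {}
Initialize: items = [4, 3, 3, 5, 5, 5]
Entering loop: for k, elem in enumerate(items):

After execution: counts = {4: 0, 3: 1, 5: 3}
{4: 0, 3: 1, 5: 3}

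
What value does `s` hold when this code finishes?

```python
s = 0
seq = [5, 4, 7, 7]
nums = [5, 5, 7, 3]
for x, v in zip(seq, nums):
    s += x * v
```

Let's trace through this code step by step.

Initialize: s = 0
Initialize: seq = [5, 4, 7, 7]
Initialize: nums = [5, 5, 7, 3]
Entering loop: for x, v in zip(seq, nums):

After execution: s = 115
115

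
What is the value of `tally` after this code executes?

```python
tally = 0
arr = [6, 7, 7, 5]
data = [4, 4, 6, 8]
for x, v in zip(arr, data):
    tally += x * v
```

Let's trace through this code step by step.

Initialize: tally = 0
Initialize: arr = [6, 7, 7, 5]
Initialize: data = [4, 4, 6, 8]
Entering loop: for x, v in zip(arr, data):

After execution: tally = 134
134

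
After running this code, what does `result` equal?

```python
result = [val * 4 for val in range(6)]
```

Let's trace through this code step by step.

Initialize: result = [val * 4 for val in range(6)]

After execution: result = [0, 4, 8, 12, 16, 20]
[0, 4, 8, 12, 16, 20]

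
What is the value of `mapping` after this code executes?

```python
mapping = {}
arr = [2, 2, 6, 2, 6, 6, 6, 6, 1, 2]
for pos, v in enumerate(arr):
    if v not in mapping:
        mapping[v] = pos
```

Let's trace through this code step by step.

Initialize: mapping = {}
Initialize: arr = [2, 2, 6, 2, 6, 6, 6, 6, 1, 2]
Entering loop: for pos, v in enumerate(arr):

After execution: mapping = {2: 0, 6: 2, 1: 8}
{2: 0, 6: 2, 1: 8}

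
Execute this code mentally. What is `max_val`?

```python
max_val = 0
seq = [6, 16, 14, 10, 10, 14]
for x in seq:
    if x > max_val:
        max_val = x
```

Let's trace through this code step by step.

Initialize: max_val = 0
Initialize: seq = [6, 16, 14, 10, 10, 14]
Entering loop: for x in seq:

After execution: max_val = 16
16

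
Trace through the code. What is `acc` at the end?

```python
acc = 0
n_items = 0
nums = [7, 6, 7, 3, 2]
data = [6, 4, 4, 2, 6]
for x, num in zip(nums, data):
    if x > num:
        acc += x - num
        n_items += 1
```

Let's trace through this code step by step.

Initialize: acc = 0
Initialize: n_items = 0
Initialize: nums = [7, 6, 7, 3, 2]
Initialize: data = [6, 4, 4, 2, 6]
Entering loop: for x, num in zip(nums, data):

After execution: acc = 7
7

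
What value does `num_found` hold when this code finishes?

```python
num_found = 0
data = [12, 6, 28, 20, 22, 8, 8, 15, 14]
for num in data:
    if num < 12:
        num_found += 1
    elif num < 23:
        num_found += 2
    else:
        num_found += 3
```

Let's trace through this code step by step.

Initialize: num_found = 0
Initialize: data = [12, 6, 28, 20, 22, 8, 8, 15, 14]
Entering loop: for num in data:

After execution: num_found = 16
16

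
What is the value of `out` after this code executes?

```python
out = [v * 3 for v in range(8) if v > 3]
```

Let's trace through this code step by step.

Initialize: out = [v * 3 for v in range(8) if v > 3]

After execution: out = [12, 15, 18, 21]
[12, 15, 18, 21]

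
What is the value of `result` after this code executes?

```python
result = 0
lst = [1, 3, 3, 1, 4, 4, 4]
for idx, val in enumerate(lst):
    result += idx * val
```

Let's trace through this code step by step.

Initialize: result = 0
Initialize: lst = [1, 3, 3, 1, 4, 4, 4]
Entering loop: for idx, val in enumerate(lst):

After execution: result = 72
72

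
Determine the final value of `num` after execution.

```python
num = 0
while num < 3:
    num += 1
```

Let's trace through this code step by step.

Initialize: num = 0
Entering loop: while num < 3:

After execution: num = 3
3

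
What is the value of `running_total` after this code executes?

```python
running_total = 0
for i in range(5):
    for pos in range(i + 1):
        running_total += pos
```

Let's trace through this code step by step.

Initialize: running_total = 0
Entering loop: for i in range(5):

After execution: running_total = 20
20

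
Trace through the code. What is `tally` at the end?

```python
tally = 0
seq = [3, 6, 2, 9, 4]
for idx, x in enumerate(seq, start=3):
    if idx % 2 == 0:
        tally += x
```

Let's trace through this code step by step.

Initialize: tally = 0
Initialize: seq = [3, 6, 2, 9, 4]
Entering loop: for idx, x in enumerate(seq, start=3):

After execution: tally = 15
15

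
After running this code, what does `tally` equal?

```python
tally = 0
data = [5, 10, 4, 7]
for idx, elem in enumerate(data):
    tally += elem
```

Let's trace through this code step by step.

Initialize: tally = 0
Initialize: data = [5, 10, 4, 7]
Entering loop: for idx, elem in enumerate(data):

After execution: tally = 26
26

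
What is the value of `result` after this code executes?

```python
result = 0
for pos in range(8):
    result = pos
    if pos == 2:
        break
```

Let's trace through this code step by step.

Initialize: result = 0
Entering loop: for pos in range(8):

After execution: result = 2
2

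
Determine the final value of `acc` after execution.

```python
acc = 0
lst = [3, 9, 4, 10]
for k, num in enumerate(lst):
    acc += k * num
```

Let's trace through this code step by step.

Initialize: acc = 0
Initialize: lst = [3, 9, 4, 10]
Entering loop: for k, num in enumerate(lst):

After execution: acc = 47
47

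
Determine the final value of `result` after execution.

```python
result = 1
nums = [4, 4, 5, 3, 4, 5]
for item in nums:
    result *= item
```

Let's trace through this code step by step.

Initialize: result = 1
Initialize: nums = [4, 4, 5, 3, 4, 5]
Entering loop: for item in nums:

After execution: result = 4800
4800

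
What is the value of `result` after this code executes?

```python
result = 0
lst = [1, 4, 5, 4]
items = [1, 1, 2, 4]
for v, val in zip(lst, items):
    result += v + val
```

Let's trace through this code step by step.

Initialize: result = 0
Initialize: lst = [1, 4, 5, 4]
Initialize: items = [1, 1, 2, 4]
Entering loop: for v, val in zip(lst, items):

After execution: result = 22
22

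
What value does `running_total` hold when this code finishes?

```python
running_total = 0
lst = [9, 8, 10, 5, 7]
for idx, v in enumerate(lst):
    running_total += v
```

Let's trace through this code step by step.

Initialize: running_total = 0
Initialize: lst = [9, 8, 10, 5, 7]
Entering loop: for idx, v in enumerate(lst):

After execution: running_total = 39
39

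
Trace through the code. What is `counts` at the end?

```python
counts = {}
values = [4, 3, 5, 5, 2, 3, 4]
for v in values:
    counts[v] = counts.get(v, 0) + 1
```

Let's trace through this code step by step.

Initialize: counts = {}
Initialize: values = [4, 3, 5, 5, 2, 3, 4]
Entering loop: for v in values:

After execution: counts = {4: 2, 3: 2, 5: 2, 2: 1}
{4: 2, 3: 2, 5: 2, 2: 1}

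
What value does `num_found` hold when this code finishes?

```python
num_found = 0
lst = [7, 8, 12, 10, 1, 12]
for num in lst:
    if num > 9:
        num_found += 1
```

Let's trace through this code step by step.

Initialize: num_found = 0
Initialize: lst = [7, 8, 12, 10, 1, 12]
Entering loop: for num in lst:

After execution: num_found = 3
3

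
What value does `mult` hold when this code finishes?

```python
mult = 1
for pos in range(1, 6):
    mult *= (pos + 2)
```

Let's trace through this code step by step.

Initialize: mult = 1
Entering loop: for pos in range(1, 6):

After execution: mult = 2520
2520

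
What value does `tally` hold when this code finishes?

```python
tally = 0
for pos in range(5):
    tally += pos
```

Let's trace through this code step by step.

Initialize: tally = 0
Entering loop: for pos in range(5):

After execution: tally = 10
10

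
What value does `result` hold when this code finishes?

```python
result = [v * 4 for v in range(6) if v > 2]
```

Let's trace through this code step by step.

Initialize: result = [v * 4 for v in range(6) if v > 2]

After execution: result = [12, 16, 20]
[12, 16, 20]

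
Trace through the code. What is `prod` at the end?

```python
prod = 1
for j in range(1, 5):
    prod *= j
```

Let's trace through this code step by step.

Initialize: prod = 1
Entering loop: for j in range(1, 5):

After execution: prod = 24
24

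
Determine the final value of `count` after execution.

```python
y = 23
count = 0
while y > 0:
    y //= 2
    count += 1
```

Let's trace through this code step by step.

Initialize: y = 23
Initialize: count = 0
Entering loop: while y > 0:

After execution: count = 5
5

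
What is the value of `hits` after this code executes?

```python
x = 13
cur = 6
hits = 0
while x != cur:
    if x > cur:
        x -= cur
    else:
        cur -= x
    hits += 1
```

Let's trace through this code step by step.

Initialize: x = 13
Initialize: cur = 6
Initialize: hits = 0
Entering loop: while x != cur:

After execution: hits = 7
7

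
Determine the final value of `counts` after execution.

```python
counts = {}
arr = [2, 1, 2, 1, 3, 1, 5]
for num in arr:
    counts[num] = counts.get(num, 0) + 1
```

Let's trace through this code step by step.

Initialize: counts = {}
Initialize: arr = [2, 1, 2, 1, 3, 1, 5]
Entering loop: for num in arr:

After execution: counts = {2: 2, 1: 3, 3: 1, 5: 1}
{2: 2, 1: 3, 3: 1, 5: 1}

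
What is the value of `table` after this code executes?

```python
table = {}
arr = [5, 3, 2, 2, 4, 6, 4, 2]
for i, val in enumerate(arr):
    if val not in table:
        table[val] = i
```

Let's trace through this code step by step.

Initialize: table = {}
Initialize: arr = [5, 3, 2, 2, 4, 6, 4, 2]
Entering loop: for i, val in enumerate(arr):

After execution: table = {5: 0, 3: 1, 2: 2, 4: 4, 6: 5}
{5: 0, 3: 1, 2: 2, 4: 4, 6: 5}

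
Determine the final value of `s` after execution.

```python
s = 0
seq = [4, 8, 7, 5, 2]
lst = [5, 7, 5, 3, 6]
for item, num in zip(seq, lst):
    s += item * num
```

Let's trace through this code step by step.

Initialize: s = 0
Initialize: seq = [4, 8, 7, 5, 2]
Initialize: lst = [5, 7, 5, 3, 6]
Entering loop: for item, num in zip(seq, lst):

After execution: s = 138
138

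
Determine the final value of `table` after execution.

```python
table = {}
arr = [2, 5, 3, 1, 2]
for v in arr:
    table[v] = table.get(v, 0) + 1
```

Let's trace through this code step by step.

Initialize: table = {}
Initialize: arr = [2, 5, 3, 1, 2]
Entering loop: for v in arr:

After execution: table = {2: 2, 5: 1, 3: 1, 1: 1}
{2: 2, 5: 1, 3: 1, 1: 1}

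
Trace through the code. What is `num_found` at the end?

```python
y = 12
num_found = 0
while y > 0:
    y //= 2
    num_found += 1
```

Let's trace through this code step by step.

Initialize: y = 12
Initialize: num_found = 0
Entering loop: while y > 0:

After execution: num_found = 4
4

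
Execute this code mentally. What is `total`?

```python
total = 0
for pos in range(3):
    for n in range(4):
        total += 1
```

Let's trace through this code step by step.

Initialize: total = 0
Entering loop: for pos in range(3):

After execution: total = 12
12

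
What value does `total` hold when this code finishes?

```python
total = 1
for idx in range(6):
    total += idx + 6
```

Let's trace through this code step by step.

Initialize: total = 1
Entering loop: for idx in range(6):

After execution: total = 52
52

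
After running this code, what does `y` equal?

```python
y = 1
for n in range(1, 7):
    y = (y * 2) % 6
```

Let's trace through this code step by step.

Initialize: y = 1
Entering loop: for n in range(1, 7):

After execution: y = 4
4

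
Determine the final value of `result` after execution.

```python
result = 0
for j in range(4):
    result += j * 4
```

Let's trace through this code step by step.

Initialize: result = 0
Entering loop: for j in range(4):

After execution: result = 24
24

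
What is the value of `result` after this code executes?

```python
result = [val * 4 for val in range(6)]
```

Let's trace through this code step by step.

Initialize: result = [val * 4 for val in range(6)]

After execution: result = [0, 4, 8, 12, 16, 20]
[0, 4, 8, 12, 16, 20]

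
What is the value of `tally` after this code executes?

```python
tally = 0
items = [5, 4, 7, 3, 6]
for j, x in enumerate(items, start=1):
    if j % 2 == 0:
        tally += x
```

Let's trace through this code step by step.

Initialize: tally = 0
Initialize: items = [5, 4, 7, 3, 6]
Entering loop: for j, x in enumerate(items, start=1):

After execution: tally = 7
7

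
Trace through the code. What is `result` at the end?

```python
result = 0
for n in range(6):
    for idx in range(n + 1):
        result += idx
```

Let's trace through this code step by step.

Initialize: result = 0
Entering loop: for n in range(6):

After execution: result = 35
35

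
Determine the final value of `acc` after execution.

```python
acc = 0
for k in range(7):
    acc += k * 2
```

Let's trace through this code step by step.

Initialize: acc = 0
Entering loop: for k in range(7):

After execution: acc = 42
42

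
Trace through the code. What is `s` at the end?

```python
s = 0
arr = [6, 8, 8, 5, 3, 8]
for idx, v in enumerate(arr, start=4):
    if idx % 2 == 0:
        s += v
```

Let's trace through this code step by step.

Initialize: s = 0
Initialize: arr = [6, 8, 8, 5, 3, 8]
Entering loop: for idx, v in enumerate(arr, start=4):

After execution: s = 17
17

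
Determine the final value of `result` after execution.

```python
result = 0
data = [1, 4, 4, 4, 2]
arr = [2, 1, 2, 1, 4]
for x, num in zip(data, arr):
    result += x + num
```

Let's trace through this code step by step.

Initialize: result = 0
Initialize: data = [1, 4, 4, 4, 2]
Initialize: arr = [2, 1, 2, 1, 4]
Entering loop: for x, num in zip(data, arr):

After execution: result = 25
25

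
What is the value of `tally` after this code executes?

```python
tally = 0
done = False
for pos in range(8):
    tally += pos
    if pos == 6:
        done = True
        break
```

Let's trace through this code step by step.

Initialize: tally = 0
Initialize: done = False
Entering loop: for pos in range(8):

After execution: tally = 21
21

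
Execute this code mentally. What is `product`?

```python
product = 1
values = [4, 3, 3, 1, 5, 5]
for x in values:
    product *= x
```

Let's trace through this code step by step.

Initialize: product = 1
Initialize: values = [4, 3, 3, 1, 5, 5]
Entering loop: for x in values:

After execution: product = 900
900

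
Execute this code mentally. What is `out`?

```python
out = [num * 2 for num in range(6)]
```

Let's trace through this code step by step.

Initialize: out = [num * 2 for num in range(6)]

After execution: out = [0, 2, 4, 6, 8, 10]
[0, 2, 4, 6, 8, 10]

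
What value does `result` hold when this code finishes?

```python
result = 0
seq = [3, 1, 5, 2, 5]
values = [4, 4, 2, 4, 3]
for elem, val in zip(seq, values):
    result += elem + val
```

Let's trace through this code step by step.

Initialize: result = 0
Initialize: seq = [3, 1, 5, 2, 5]
Initialize: values = [4, 4, 2, 4, 3]
Entering loop: for elem, val in zip(seq, values):

After execution: result = 33
33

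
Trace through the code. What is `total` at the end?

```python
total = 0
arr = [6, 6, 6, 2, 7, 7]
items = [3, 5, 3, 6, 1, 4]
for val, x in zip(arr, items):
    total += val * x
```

Let's trace through this code step by step.

Initialize: total = 0
Initialize: arr = [6, 6, 6, 2, 7, 7]
Initialize: items = [3, 5, 3, 6, 1, 4]
Entering loop: for val, x in zip(arr, items):

After execution: total = 113
113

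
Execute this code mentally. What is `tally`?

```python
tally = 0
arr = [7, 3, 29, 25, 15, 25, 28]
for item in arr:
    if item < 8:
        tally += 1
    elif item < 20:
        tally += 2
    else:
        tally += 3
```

Let's trace through this code step by step.

Initialize: tally = 0
Initialize: arr = [7, 3, 29, 25, 15, 25, 28]
Entering loop: for item in arr:

After execution: tally = 16
16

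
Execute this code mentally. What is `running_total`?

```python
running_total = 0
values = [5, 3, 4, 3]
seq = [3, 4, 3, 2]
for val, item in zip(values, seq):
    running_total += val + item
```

Let's trace through this code step by step.

Initialize: running_total = 0
Initialize: values = [5, 3, 4, 3]
Initialize: seq = [3, 4, 3, 2]
Entering loop: for val, item in zip(values, seq):

After execution: running_total = 27
27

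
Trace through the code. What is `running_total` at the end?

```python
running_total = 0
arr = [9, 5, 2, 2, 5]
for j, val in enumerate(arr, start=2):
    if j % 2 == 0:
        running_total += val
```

Let's trace through this code step by step.

Initialize: running_total = 0
Initialize: arr = [9, 5, 2, 2, 5]
Entering loop: for j, val in enumerate(arr, start=2):

After execution: running_total = 16
16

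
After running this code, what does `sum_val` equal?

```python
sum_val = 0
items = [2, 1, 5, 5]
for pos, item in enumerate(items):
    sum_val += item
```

Let's trace through this code step by step.

Initialize: sum_val = 0
Initialize: items = [2, 1, 5, 5]
Entering loop: for pos, item in enumerate(items):

After execution: sum_val = 13
13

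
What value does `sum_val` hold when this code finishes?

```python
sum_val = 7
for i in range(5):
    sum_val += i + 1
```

Let's trace through this code step by step.

Initialize: sum_val = 7
Entering loop: for i in range(5):

After execution: sum_val = 22
22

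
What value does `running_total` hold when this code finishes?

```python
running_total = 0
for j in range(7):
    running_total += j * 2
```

Let's trace through this code step by step.

Initialize: running_total = 0
Entering loop: for j in range(7):

After execution: running_total = 42
42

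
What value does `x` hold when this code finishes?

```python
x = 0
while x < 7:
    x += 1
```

Let's trace through this code step by step.

Initialize: x = 0
Entering loop: while x < 7:

After execution: x = 7
7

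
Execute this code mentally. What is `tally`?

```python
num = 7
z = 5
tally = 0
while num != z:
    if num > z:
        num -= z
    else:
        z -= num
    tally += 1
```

Let's trace through this code step by step.

Initialize: num = 7
Initialize: z = 5
Initialize: tally = 0
Entering loop: while num != z:

After execution: tally = 4
4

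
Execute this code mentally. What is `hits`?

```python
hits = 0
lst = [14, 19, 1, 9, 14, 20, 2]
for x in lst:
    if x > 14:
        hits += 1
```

Let's trace through this code step by step.

Initialize: hits = 0
Initialize: lst = [14, 19, 1, 9, 14, 20, 2]
Entering loop: for x in lst:

After execution: hits = 2
2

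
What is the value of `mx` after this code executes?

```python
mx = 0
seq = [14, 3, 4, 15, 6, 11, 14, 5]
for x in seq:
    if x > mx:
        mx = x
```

Let's trace through this code step by step.

Initialize: mx = 0
Initialize: seq = [14, 3, 4, 15, 6, 11, 14, 5]
Entering loop: for x in seq:

After execution: mx = 15
15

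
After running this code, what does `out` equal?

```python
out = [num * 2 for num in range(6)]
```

Let's trace through this code step by step.

Initialize: out = [num * 2 for num in range(6)]

After execution: out = [0, 2, 4, 6, 8, 10]
[0, 2, 4, 6, 8, 10]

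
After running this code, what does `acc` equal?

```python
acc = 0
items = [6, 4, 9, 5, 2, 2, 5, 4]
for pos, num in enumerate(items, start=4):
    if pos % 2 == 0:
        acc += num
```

Let's trace through this code step by step.

Initialize: acc = 0
Initialize: items = [6, 4, 9, 5, 2, 2, 5, 4]
Entering loop: for pos, num in enumerate(items, start=4):

After execution: acc = 22
22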